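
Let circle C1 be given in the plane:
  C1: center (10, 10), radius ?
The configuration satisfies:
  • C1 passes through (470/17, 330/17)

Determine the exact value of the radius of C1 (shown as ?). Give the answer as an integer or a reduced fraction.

1. [C1∋P]  r_C1² − 400 = 0  ⇒  r_C1 = 20 (r>0 drops 1)

20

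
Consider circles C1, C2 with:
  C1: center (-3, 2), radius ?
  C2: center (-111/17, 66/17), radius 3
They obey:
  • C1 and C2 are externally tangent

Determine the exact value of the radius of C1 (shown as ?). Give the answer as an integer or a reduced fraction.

1

1. [ext C1·C2]  r_C1² + 6r_C1 − 7 = 0  ⇒  r_C1 = 1 (r>0 drops 1)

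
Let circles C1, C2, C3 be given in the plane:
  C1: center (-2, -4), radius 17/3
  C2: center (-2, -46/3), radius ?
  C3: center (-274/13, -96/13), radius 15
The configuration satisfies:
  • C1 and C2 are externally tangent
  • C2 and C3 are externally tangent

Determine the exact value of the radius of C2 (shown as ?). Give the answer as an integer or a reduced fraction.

1. [ext C1·C2]  r_C2² + (34/3)r_C2 − 289/3 = 0  ⇒  r_C2 = 17/3 (r>0 drops 1)
2. [ext C2·C3]  r_C2² + 30r_C2 − 1819/9 = 0  ⇒  r_C2 = 17/3 (r>0 drops 1)

17/3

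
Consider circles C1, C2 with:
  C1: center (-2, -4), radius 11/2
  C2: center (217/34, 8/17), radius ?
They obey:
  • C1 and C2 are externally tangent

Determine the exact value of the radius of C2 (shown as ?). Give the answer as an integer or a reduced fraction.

4

1. [ext C1·C2]  r_C2² + 11r_C2 − 60 = 0  ⇒  r_C2 = 4 (r>0 drops 1)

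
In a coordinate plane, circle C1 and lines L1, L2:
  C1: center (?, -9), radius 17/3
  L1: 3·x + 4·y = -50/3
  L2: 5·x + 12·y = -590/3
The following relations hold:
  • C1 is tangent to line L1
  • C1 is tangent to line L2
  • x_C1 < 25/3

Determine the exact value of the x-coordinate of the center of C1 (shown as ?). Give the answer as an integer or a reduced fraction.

1. [C1‖L1]  x_C1² − (116/9)x_C1 − 143/3 = 0  ⇒  x_C1 = -3 or 143/9
2. [C1‖L2]  x_C1² + (532/15)x_C1 + 487/5 = 0  ⇒  x_C1 = -487/15 or -3

-3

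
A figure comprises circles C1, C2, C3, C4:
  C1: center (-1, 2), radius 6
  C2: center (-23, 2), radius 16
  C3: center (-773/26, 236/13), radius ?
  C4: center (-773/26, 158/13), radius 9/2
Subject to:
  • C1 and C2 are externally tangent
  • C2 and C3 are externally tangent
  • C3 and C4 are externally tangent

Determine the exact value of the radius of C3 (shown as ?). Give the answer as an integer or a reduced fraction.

3/2

1. [ext C2·C3]  r_C3² + 32r_C3 − 201/4 = 0  ⇒  r_C3 = 3/2 (r>0 drops 1)
2. [ext C3·C4]  r_C3² + 9r_C3 − 63/4 = 0  ⇒  r_C3 = 3/2 (r>0 drops 1)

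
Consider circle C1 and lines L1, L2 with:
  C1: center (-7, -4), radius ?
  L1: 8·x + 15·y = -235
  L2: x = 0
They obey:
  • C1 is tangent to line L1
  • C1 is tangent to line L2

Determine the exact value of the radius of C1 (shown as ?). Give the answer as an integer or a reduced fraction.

7

1. [C1‖L1]  r_C1² − 49 = 0  ⇒  r_C1 = 7 (r>0 drops 1)
2. [C1‖L2]  r_C1² − 49 = 0  ⇒  r_C1 = 7 (r>0 drops 1)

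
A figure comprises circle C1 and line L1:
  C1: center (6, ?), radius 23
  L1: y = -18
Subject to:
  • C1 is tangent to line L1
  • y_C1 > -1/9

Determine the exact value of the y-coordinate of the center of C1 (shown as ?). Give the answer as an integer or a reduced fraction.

5

1. [C1‖L1]  y_C1² + 36y_C1 − 205 = 0  ⇒  y_C1 = -41 or 5
2. given y_C1 > -1/9: keep 5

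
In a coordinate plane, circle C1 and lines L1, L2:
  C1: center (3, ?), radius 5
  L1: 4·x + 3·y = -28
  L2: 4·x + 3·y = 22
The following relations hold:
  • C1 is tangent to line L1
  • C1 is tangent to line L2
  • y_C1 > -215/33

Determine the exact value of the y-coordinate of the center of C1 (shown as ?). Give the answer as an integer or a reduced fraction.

-5

1. [C1‖L1]  y_C1² + (80/3)y_C1 + 325/3 = 0  ⇒  y_C1 = -65/3 or -5
2. [C1‖L2]  y_C1² − (20/3)y_C1 − 175/3 = 0  ⇒  y_C1 = -5 or 35/3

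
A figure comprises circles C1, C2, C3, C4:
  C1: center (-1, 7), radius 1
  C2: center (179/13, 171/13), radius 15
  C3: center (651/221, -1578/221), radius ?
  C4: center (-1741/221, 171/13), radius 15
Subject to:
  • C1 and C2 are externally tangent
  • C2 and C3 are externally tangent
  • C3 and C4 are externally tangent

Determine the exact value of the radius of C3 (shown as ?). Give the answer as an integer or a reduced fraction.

1. [ext C2·C3]  r_C3² + 30r_C3 − 304 = 0  ⇒  r_C3 = 8 (r>0 drops 1)
2. [ext C3·C4]  r_C3² + 30r_C3 − 304 = 0  ⇒  r_C3 = 8 (r>0 drops 1)

8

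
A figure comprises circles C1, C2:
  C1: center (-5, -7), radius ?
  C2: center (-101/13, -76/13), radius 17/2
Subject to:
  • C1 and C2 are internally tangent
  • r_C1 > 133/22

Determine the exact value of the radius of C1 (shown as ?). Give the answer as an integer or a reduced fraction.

23/2

1. [int C1,C2]  r_C1² − 17r_C1 + 253/4 = 0  ⇒  r_C1 = 11/2 or 23/2
2. given r_C1 > 133/22: keep 23/2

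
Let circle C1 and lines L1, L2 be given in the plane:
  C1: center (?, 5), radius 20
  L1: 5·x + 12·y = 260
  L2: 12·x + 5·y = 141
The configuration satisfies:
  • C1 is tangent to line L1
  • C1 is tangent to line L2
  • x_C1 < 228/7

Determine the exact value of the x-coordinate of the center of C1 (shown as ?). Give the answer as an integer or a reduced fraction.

-12

1. [C1‖L1]  x_C1² − 80x_C1 − 1104 = 0  ⇒  x_C1 = -12 or 92
2. [C1‖L2]  x_C1² − (58/3)x_C1 − 376 = 0  ⇒  x_C1 = -12 or 94/3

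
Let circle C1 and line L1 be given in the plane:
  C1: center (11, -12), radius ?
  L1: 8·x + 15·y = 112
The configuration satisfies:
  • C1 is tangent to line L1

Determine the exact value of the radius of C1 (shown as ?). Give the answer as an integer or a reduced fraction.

12

1. [C1‖L1]  r_C1² − 144 = 0  ⇒  r_C1 = 12 (r>0 drops 1)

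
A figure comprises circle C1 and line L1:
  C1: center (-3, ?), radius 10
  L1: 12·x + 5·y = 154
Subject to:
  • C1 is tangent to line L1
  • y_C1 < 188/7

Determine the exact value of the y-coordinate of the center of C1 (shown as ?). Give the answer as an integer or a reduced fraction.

1. [C1‖L1]  y_C1² − 76y_C1 + 768 = 0  ⇒  y_C1 = 12 or 64
2. given y_C1 < 188/7: keep 12

12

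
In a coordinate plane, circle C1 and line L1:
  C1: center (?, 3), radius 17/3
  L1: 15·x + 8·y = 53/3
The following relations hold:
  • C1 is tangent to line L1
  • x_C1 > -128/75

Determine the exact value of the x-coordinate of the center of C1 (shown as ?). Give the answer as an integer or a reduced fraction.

6

1. [C1‖L1]  x_C1² + (38/45)x_C1 − 616/15 = 0  ⇒  x_C1 = -308/45 or 6
2. given x_C1 > -128/75: keep 6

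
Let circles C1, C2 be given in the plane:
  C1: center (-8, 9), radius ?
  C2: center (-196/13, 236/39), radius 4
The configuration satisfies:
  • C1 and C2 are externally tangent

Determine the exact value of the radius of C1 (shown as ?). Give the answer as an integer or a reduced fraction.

1. [ext C1·C2]  r_C1² + 8r_C1 − 385/9 = 0  ⇒  r_C1 = 11/3 (r>0 drops 1)

11/3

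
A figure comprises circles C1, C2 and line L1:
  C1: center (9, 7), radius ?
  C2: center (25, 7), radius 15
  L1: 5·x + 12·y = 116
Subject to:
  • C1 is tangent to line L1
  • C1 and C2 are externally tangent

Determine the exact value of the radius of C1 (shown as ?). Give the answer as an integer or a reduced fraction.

1. [C1‖L1]  r_C1² − 1 = 0  ⇒  r_C1 = 1 (r>0 drops 1)
2. [ext C1·C2]  r_C1² + 30r_C1 − 31 = 0  ⇒  r_C1 = 1 (r>0 drops 1)

1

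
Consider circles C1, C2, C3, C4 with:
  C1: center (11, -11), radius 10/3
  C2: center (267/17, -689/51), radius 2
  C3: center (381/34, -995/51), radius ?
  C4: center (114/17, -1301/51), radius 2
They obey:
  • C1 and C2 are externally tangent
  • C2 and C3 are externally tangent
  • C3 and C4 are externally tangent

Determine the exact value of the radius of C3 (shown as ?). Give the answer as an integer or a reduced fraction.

1. [ext C2·C3]  r_C3² + 4r_C3 − 209/4 = 0  ⇒  r_C3 = 11/2 (r>0 drops 1)
2. [ext C3·C4]  r_C3² + 4r_C3 − 209/4 = 0  ⇒  r_C3 = 11/2 (r>0 drops 1)

11/2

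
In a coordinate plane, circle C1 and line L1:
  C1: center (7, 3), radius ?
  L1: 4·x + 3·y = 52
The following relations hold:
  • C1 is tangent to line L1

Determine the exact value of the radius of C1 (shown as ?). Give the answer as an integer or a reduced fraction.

1. [C1‖L1]  r_C1² − 9 = 0  ⇒  r_C1 = 3 (r>0 drops 1)

3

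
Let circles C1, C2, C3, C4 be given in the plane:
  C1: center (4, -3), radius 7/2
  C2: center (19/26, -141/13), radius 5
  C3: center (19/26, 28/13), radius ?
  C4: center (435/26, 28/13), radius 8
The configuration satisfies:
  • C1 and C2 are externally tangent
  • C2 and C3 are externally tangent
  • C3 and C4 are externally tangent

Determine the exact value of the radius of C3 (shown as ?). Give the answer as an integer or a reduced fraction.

1. [ext C2·C3]  r_C3² + 10r_C3 − 144 = 0  ⇒  r_C3 = 8 (r>0 drops 1)
2. [ext C3·C4]  r_C3² + 16r_C3 − 192 = 0  ⇒  r_C3 = 8 (r>0 drops 1)

8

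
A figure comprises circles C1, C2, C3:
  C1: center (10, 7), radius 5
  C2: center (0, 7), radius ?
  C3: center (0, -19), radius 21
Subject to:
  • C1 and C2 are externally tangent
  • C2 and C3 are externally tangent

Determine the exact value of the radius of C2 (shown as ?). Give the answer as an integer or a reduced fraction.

5

1. [ext C1·C2]  r_C2² + 10r_C2 − 75 = 0  ⇒  r_C2 = 5 (r>0 drops 1)
2. [ext C2·C3]  r_C2² + 42r_C2 − 235 = 0  ⇒  r_C2 = 5 (r>0 drops 1)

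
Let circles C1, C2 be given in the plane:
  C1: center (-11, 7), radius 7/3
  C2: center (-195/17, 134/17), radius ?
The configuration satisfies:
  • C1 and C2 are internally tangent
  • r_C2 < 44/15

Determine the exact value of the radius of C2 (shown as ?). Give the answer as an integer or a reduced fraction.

1. [int C1,C2]  r_C2² − (14/3)r_C2 + 40/9 = 0  ⇒  r_C2 = 4/3 or 10/3
2. given r_C2 < 44/15: keep 4/3

4/3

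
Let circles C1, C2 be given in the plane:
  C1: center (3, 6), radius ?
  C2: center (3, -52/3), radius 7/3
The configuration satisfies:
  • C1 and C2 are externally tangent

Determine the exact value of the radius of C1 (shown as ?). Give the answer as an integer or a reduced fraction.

1. [ext C1·C2]  r_C1² + (14/3)r_C1 − 539 = 0  ⇒  r_C1 = 21 (r>0 drops 1)

21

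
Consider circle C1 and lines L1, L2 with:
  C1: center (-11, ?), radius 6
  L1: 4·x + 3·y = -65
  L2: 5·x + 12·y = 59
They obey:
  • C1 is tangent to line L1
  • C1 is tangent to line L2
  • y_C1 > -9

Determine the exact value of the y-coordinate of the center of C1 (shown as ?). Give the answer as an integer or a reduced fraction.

3

1. [C1‖L1]  y_C1² + 14y_C1 − 51 = 0  ⇒  y_C1 = -17 or 3
2. [C1‖L2]  y_C1² − 19y_C1 + 48 = 0  ⇒  y_C1 = 3 or 16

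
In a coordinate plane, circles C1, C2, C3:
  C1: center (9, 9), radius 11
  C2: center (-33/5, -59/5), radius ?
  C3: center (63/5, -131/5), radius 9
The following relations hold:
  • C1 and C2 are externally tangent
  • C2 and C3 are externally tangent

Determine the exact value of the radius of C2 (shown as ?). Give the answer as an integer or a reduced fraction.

1. [ext C1·C2]  r_C2² + 22r_C2 − 555 = 0  ⇒  r_C2 = 15 (r>0 drops 1)
2. [ext C2·C3]  r_C2² + 18r_C2 − 495 = 0  ⇒  r_C2 = 15 (r>0 drops 1)

15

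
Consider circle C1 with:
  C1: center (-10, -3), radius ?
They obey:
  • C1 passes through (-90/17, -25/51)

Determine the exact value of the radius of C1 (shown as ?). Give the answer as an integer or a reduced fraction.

16/3

1. [C1∋P]  r_C1² − 256/9 = 0  ⇒  r_C1 = 16/3 (r>0 drops 1)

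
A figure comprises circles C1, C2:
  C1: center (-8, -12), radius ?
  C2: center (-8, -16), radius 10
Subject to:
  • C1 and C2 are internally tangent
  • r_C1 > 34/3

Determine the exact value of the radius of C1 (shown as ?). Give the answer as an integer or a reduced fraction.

1. [int C1,C2]  r_C1² − 20r_C1 + 84 = 0  ⇒  r_C1 = 6 or 14
2. given r_C1 > 34/3: keep 14

14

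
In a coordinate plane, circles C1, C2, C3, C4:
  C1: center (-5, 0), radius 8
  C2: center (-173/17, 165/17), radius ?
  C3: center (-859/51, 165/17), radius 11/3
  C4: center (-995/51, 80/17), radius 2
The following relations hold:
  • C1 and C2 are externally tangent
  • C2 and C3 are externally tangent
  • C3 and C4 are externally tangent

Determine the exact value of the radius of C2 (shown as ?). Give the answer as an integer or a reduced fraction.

1. [ext C1·C2]  r_C2² + 16r_C2 − 57 = 0  ⇒  r_C2 = 3 (r>0 drops 1)
2. [ext C2·C3]  r_C2² + (22/3)r_C2 − 31 = 0  ⇒  r_C2 = 3 (r>0 drops 1)

3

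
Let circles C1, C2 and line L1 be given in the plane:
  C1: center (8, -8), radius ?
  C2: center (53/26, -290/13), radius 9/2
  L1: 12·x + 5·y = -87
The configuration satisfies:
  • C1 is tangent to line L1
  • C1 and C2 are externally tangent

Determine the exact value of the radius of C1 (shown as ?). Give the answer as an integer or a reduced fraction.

1. [C1‖L1]  r_C1² − 121 = 0  ⇒  r_C1 = 11 (r>0 drops 1)
2. [ext C1·C2]  r_C1² + 9r_C1 − 220 = 0  ⇒  r_C1 = 11 (r>0 drops 1)

11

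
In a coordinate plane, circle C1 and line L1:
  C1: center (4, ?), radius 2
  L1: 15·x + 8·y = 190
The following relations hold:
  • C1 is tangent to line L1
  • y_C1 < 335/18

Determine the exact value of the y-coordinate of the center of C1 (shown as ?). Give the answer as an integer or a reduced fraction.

12

1. [C1‖L1]  y_C1² − (65/2)y_C1 + 246 = 0  ⇒  y_C1 = 12 or 41/2
2. given y_C1 < 335/18: keep 12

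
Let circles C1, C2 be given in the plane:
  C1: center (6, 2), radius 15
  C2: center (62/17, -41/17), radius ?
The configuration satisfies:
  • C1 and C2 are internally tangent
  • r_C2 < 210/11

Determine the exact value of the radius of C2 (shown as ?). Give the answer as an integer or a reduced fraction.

10

1. [int C1,C2]  r_C2² − 30r_C2 + 200 = 0  ⇒  r_C2 = 10 or 20
2. given r_C2 < 210/11: keep 10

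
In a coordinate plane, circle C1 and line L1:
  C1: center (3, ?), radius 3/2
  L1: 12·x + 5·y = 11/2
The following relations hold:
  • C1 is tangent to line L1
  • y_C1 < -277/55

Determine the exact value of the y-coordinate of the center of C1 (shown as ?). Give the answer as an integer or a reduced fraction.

1. [C1‖L1]  y_C1² + (61/5)y_C1 + 22 = 0  ⇒  y_C1 = -10 or -11/5
2. given y_C1 < -277/55: keep -10

-10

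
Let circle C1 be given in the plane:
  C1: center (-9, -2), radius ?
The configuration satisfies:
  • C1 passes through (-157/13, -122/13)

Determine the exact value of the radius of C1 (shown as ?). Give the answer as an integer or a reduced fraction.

1. [C1∋P]  r_C1² − 64 = 0  ⇒  r_C1 = 8 (r>0 drops 1)

8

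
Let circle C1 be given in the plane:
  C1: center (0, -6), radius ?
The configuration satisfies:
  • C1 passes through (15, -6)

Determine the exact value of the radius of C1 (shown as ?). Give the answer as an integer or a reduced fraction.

1. [C1∋P]  r_C1² − 225 = 0  ⇒  r_C1 = 15 (r>0 drops 1)

15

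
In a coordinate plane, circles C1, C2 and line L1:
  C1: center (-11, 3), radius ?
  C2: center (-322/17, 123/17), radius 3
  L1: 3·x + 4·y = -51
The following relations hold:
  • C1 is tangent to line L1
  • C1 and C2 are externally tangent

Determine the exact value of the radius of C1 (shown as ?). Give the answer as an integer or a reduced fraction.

1. [C1‖L1]  r_C1² − 36 = 0  ⇒  r_C1 = 6 (r>0 drops 1)
2. [ext C1·C2]  r_C1² + 6r_C1 − 72 = 0  ⇒  r_C1 = 6 (r>0 drops 1)

6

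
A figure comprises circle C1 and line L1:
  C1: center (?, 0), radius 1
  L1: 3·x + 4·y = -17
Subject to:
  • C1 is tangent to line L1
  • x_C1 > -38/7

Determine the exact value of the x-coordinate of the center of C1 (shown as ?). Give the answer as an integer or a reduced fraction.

1. [C1‖L1]  x_C1² + (34/3)x_C1 + 88/3 = 0  ⇒  x_C1 = -22/3 or -4
2. given x_C1 > -38/7: keep -4

-4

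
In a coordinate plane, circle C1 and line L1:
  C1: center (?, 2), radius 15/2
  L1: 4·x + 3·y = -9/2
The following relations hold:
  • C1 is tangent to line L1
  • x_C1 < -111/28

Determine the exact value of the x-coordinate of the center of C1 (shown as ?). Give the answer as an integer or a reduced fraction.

1. [C1‖L1]  x_C1² + (21/4)x_C1 − 81 = 0  ⇒  x_C1 = -12 or 27/4
2. given x_C1 < -111/28: keep -12

-12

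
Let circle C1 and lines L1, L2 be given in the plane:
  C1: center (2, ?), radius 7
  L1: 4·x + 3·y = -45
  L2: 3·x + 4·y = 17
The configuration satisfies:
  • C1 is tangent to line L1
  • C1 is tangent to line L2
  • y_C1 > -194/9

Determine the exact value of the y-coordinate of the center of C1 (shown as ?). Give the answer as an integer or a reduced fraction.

-6

1. [C1‖L1]  y_C1² + (106/3)y_C1 + 176 = 0  ⇒  y_C1 = -88/3 or -6
2. [C1‖L2]  y_C1² − (11/2)y_C1 − 69 = 0  ⇒  y_C1 = -6 or 23/2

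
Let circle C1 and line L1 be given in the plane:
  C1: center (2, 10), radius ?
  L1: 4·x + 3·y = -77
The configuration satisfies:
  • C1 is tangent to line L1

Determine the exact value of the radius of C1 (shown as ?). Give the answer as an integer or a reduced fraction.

23

1. [C1‖L1]  r_C1² − 529 = 0  ⇒  r_C1 = 23 (r>0 drops 1)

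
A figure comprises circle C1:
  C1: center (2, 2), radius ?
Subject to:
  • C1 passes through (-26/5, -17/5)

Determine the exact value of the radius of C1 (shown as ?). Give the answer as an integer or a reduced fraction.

1. [C1∋P]  r_C1² − 81 = 0  ⇒  r_C1 = 9 (r>0 drops 1)

9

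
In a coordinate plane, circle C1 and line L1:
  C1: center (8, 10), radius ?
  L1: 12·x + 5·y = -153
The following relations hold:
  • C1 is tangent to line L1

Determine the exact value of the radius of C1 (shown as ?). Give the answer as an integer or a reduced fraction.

23

1. [C1‖L1]  r_C1² − 529 = 0  ⇒  r_C1 = 23 (r>0 drops 1)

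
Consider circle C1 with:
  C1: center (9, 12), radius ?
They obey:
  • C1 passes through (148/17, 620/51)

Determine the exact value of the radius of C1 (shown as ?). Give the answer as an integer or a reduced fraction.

1/3

1. [C1∋P]  r_C1² − 1/9 = 0  ⇒  r_C1 = 1/3 (r>0 drops 1)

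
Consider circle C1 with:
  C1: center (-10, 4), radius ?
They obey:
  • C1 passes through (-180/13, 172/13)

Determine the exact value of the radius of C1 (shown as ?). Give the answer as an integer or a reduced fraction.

10

1. [C1∋P]  r_C1² − 100 = 0  ⇒  r_C1 = 10 (r>0 drops 1)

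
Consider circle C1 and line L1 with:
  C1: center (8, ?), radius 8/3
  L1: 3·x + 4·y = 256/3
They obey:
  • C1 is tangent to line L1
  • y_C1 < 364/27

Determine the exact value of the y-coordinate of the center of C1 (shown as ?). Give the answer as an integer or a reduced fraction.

12

1. [C1‖L1]  y_C1² − (92/3)y_C1 + 224 = 0  ⇒  y_C1 = 12 or 56/3
2. given y_C1 < 364/27: keep 12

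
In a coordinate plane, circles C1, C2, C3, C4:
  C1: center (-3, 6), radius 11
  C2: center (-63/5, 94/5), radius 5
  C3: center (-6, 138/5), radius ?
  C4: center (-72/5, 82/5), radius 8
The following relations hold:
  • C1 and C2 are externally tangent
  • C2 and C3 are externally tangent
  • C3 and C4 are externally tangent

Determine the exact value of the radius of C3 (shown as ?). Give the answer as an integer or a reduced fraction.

6

1. [ext C2·C3]  r_C3² + 10r_C3 − 96 = 0  ⇒  r_C3 = 6 (r>0 drops 1)
2. [ext C3·C4]  r_C3² + 16r_C3 − 132 = 0  ⇒  r_C3 = 6 (r>0 drops 1)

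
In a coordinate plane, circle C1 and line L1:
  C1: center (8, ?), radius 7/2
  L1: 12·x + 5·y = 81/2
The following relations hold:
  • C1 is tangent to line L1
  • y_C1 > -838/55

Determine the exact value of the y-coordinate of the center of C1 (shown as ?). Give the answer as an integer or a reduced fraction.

-2

1. [C1‖L1]  y_C1² + (111/5)y_C1 + 202/5 = 0  ⇒  y_C1 = -101/5 or -2
2. given y_C1 > -838/55: keep -2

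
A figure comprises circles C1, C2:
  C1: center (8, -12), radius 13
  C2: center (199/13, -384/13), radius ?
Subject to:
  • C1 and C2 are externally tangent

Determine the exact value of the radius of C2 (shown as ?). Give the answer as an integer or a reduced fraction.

6

1. [ext C1·C2]  r_C2² + 26r_C2 − 192 = 0  ⇒  r_C2 = 6 (r>0 drops 1)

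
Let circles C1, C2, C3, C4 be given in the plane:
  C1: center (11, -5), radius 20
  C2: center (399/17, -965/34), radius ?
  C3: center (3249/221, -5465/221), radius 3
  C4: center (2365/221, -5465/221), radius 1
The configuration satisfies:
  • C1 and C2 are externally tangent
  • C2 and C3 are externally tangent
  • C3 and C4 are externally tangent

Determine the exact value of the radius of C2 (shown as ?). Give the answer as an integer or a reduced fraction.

1. [ext C1·C2]  r_C2² + 40r_C2 − 1209/4 = 0  ⇒  r_C2 = 13/2 (r>0 drops 1)
2. [ext C2·C3]  r_C2² + 6r_C2 − 325/4 = 0  ⇒  r_C2 = 13/2 (r>0 drops 1)

13/2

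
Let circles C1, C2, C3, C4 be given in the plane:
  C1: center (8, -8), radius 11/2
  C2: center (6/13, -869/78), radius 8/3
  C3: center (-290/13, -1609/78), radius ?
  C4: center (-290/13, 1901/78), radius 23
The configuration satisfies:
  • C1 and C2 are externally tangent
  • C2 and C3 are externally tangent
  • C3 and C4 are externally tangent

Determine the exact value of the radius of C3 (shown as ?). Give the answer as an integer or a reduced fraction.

1. [ext C2·C3]  r_C3² + (16/3)r_C3 − 1804/3 = 0  ⇒  r_C3 = 22 (r>0 drops 1)
2. [ext C3·C4]  r_C3² + 46r_C3 − 1496 = 0  ⇒  r_C3 = 22 (r>0 drops 1)

22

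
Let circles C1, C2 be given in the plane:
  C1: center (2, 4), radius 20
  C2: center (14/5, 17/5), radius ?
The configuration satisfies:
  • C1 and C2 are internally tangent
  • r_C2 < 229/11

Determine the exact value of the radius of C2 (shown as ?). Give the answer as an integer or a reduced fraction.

19

1. [int C1,C2]  r_C2² − 40r_C2 + 399 = 0  ⇒  r_C2 = 19 or 21
2. given r_C2 < 229/11: keep 19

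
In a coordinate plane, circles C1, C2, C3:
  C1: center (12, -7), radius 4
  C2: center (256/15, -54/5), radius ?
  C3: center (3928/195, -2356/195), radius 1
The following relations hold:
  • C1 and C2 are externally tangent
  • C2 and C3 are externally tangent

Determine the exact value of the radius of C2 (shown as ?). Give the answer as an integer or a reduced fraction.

7/3

1. [ext C1·C2]  r_C2² + 8r_C2 − 217/9 = 0  ⇒  r_C2 = 7/3 (r>0 drops 1)
2. [ext C2·C3]  r_C2² + 2r_C2 − 91/9 = 0  ⇒  r_C2 = 7/3 (r>0 drops 1)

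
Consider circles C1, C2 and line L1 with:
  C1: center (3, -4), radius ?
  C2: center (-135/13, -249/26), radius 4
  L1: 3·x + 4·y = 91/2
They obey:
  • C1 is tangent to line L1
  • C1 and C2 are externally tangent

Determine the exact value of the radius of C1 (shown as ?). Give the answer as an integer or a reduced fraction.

21/2

1. [C1‖L1]  r_C1² − 441/4 = 0  ⇒  r_C1 = 21/2 (r>0 drops 1)
2. [ext C1·C2]  r_C1² + 8r_C1 − 777/4 = 0  ⇒  r_C1 = 21/2 (r>0 drops 1)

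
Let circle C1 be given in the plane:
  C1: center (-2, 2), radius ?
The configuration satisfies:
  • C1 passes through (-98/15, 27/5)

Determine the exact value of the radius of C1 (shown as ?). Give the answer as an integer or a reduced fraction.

17/3

1. [C1∋P]  r_C1² − 289/9 = 0  ⇒  r_C1 = 17/3 (r>0 drops 1)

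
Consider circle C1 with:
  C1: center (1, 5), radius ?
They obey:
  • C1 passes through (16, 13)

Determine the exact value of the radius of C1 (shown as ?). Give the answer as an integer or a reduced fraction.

17

1. [C1∋P]  r_C1² − 289 = 0  ⇒  r_C1 = 17 (r>0 drops 1)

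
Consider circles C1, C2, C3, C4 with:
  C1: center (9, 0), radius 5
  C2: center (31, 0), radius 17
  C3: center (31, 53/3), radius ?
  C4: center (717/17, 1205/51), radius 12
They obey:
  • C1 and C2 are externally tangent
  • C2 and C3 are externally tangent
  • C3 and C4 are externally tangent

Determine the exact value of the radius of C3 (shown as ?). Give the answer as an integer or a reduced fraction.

1. [ext C2·C3]  r_C3² + 34r_C3 − 208/9 = 0  ⇒  r_C3 = 2/3 (r>0 drops 1)
2. [ext C3·C4]  r_C3² + 24r_C3 − 148/9 = 0  ⇒  r_C3 = 2/3 (r>0 drops 1)

2/3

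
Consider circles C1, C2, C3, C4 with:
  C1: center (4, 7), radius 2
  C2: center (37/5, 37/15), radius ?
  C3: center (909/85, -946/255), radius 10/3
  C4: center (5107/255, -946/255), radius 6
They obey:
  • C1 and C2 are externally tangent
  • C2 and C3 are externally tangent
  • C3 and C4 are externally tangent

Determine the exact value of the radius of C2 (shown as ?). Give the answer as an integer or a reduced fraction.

1. [ext C1·C2]  r_C2² + 4r_C2 − 253/9 = 0  ⇒  r_C2 = 11/3 (r>0 drops 1)
2. [ext C2·C3]  r_C2² + (20/3)r_C2 − 341/9 = 0  ⇒  r_C2 = 11/3 (r>0 drops 1)

11/3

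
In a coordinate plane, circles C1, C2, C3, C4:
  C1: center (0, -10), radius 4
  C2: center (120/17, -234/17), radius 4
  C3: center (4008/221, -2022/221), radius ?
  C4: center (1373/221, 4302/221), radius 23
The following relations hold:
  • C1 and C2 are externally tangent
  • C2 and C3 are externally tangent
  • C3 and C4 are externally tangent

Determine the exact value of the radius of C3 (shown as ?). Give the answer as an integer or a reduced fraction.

1. [ext C2·C3]  r_C3² + 8r_C3 − 128 = 0  ⇒  r_C3 = 8 (r>0 drops 1)
2. [ext C3·C4]  r_C3² + 46r_C3 − 432 = 0  ⇒  r_C3 = 8 (r>0 drops 1)

8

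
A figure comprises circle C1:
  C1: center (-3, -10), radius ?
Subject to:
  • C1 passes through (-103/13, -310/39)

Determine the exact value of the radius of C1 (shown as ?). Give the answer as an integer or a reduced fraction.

16/3

1. [C1∋P]  r_C1² − 256/9 = 0  ⇒  r_C1 = 16/3 (r>0 drops 1)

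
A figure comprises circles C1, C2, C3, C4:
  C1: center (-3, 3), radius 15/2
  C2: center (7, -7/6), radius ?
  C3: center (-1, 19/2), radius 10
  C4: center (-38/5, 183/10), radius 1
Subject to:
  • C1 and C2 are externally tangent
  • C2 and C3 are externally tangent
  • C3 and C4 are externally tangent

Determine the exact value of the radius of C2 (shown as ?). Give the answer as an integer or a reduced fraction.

10/3

1. [ext C1·C2]  r_C2² + 15r_C2 − 550/9 = 0  ⇒  r_C2 = 10/3 (r>0 drops 1)
2. [ext C2·C3]  r_C2² + 20r_C2 − 700/9 = 0  ⇒  r_C2 = 10/3 (r>0 drops 1)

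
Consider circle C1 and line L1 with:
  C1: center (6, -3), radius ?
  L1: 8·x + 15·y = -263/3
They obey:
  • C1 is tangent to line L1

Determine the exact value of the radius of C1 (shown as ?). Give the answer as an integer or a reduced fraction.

16/3

1. [C1‖L1]  r_C1² − 256/9 = 0  ⇒  r_C1 = 16/3 (r>0 drops 1)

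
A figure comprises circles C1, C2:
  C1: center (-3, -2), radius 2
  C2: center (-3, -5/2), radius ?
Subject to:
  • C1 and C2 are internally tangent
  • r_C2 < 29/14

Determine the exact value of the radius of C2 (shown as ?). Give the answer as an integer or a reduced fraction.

1. [int C1,C2]  r_C2² − 4r_C2 + 15/4 = 0  ⇒  r_C2 = 3/2 or 5/2
2. given r_C2 < 29/14: keep 3/2

3/2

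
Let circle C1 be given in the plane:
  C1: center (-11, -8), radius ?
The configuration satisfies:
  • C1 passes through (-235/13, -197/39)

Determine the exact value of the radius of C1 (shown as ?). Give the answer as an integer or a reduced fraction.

1. [C1∋P]  r_C1² − 529/9 = 0  ⇒  r_C1 = 23/3 (r>0 drops 1)

23/3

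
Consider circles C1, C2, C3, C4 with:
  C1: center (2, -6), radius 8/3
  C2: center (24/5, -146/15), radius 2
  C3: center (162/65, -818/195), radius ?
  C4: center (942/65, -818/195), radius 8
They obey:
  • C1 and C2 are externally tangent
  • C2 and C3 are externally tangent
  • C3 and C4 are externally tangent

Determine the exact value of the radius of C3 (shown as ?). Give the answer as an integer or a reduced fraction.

4

1. [ext C2·C3]  r_C3² + 4r_C3 − 32 = 0  ⇒  r_C3 = 4 (r>0 drops 1)
2. [ext C3·C4]  r_C3² + 16r_C3 − 80 = 0  ⇒  r_C3 = 4 (r>0 drops 1)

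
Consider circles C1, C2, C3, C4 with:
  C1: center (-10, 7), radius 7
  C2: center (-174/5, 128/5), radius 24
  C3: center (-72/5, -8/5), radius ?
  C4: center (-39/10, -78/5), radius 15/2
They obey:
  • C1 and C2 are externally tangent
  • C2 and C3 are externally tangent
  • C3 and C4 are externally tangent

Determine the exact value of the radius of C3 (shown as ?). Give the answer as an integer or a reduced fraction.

10

1. [ext C2·C3]  r_C3² + 48r_C3 − 580 = 0  ⇒  r_C3 = 10 (r>0 drops 1)
2. [ext C3·C4]  r_C3² + 15r_C3 − 250 = 0  ⇒  r_C3 = 10 (r>0 drops 1)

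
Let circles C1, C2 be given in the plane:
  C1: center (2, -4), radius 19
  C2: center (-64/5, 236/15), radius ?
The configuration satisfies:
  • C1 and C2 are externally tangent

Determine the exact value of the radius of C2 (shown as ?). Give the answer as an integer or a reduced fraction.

1. [ext C1·C2]  r_C2² + 38r_C2 − 2227/9 = 0  ⇒  r_C2 = 17/3 (r>0 drops 1)

17/3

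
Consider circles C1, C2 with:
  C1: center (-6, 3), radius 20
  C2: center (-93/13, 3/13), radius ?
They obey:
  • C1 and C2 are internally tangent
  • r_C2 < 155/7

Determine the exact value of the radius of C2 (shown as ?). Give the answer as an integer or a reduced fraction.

1. [int C1,C2]  r_C2² − 40r_C2 + 391 = 0  ⇒  r_C2 = 17 or 23
2. given r_C2 < 155/7: keep 17

17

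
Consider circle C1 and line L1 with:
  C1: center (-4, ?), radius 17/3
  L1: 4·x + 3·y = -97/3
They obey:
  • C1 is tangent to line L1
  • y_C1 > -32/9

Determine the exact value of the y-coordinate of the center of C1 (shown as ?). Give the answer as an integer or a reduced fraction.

1. [C1‖L1]  y_C1² + (98/9)y_C1 − 536/9 = 0  ⇒  y_C1 = -134/9 or 4
2. given y_C1 > -32/9: keep 4

4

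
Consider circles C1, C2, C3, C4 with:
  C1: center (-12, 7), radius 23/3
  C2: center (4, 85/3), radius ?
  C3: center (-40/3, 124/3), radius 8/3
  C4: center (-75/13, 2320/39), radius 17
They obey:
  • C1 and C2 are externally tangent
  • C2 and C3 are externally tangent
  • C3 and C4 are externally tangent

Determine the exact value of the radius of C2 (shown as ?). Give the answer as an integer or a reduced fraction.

1. [ext C1·C2]  r_C2² + (46/3)r_C2 − 1957/3 = 0  ⇒  r_C2 = 19 (r>0 drops 1)
2. [ext C2·C3]  r_C2² + (16/3)r_C2 − 1387/3 = 0  ⇒  r_C2 = 19 (r>0 drops 1)

19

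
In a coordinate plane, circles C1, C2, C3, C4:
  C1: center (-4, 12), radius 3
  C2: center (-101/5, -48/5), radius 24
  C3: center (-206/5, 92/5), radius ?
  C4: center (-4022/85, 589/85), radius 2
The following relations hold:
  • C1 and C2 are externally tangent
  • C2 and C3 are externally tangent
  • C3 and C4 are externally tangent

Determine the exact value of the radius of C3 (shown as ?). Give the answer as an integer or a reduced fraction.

1. [ext C2·C3]  r_C3² + 48r_C3 − 649 = 0  ⇒  r_C3 = 11 (r>0 drops 1)
2. [ext C3·C4]  r_C3² + 4r_C3 − 165 = 0  ⇒  r_C3 = 11 (r>0 drops 1)

11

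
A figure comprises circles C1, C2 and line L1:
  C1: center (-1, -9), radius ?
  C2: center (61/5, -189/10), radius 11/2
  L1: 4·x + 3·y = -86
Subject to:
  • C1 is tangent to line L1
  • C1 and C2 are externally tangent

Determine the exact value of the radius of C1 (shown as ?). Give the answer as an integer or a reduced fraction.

11

1. [C1‖L1]  r_C1² − 121 = 0  ⇒  r_C1 = 11 (r>0 drops 1)
2. [ext C1·C2]  r_C1² + 11r_C1 − 242 = 0  ⇒  r_C1 = 11 (r>0 drops 1)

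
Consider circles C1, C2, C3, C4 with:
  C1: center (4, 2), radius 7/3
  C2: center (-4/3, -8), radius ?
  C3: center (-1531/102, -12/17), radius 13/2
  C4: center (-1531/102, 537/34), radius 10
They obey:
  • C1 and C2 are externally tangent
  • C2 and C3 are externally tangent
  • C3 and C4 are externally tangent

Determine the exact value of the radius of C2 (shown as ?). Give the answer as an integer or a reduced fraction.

1. [ext C1·C2]  r_C2² + (14/3)r_C2 − 123 = 0  ⇒  r_C2 = 9 (r>0 drops 1)
2. [ext C2·C3]  r_C2² + 13r_C2 − 198 = 0  ⇒  r_C2 = 9 (r>0 drops 1)

9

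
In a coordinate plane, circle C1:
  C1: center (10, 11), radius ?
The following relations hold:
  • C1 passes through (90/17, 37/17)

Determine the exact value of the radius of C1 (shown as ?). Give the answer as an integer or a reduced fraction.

1. [C1∋P]  r_C1² − 100 = 0  ⇒  r_C1 = 10 (r>0 drops 1)

10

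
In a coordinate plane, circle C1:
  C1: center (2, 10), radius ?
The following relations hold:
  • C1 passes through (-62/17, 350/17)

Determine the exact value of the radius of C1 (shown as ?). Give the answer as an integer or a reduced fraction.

1. [C1∋P]  r_C1² − 144 = 0  ⇒  r_C1 = 12 (r>0 drops 1)

12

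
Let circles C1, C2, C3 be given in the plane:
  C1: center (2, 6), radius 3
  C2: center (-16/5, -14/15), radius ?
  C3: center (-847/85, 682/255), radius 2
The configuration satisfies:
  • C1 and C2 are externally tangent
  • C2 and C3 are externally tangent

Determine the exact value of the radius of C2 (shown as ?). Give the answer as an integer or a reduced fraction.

1. [ext C1·C2]  r_C2² + 6r_C2 − 595/9 = 0  ⇒  r_C2 = 17/3 (r>0 drops 1)
2. [ext C2·C3]  r_C2² + 4r_C2 − 493/9 = 0  ⇒  r_C2 = 17/3 (r>0 drops 1)

17/3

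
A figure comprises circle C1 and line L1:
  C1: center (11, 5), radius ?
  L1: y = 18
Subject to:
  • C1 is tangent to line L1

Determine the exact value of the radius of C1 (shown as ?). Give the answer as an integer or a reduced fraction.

13

1. [C1‖L1]  r_C1² − 169 = 0  ⇒  r_C1 = 13 (r>0 drops 1)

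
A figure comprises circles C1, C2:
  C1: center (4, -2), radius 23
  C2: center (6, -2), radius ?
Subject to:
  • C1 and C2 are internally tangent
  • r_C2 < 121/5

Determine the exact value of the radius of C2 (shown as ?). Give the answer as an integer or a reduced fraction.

1. [int C1,C2]  r_C2² − 46r_C2 + 525 = 0  ⇒  r_C2 = 21 or 25
2. given r_C2 < 121/5: keep 21

21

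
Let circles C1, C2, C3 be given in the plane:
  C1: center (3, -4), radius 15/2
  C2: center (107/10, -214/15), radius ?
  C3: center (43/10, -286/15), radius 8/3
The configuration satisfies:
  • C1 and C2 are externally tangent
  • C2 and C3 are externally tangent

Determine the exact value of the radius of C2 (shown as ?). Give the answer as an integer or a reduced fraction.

16/3

1. [ext C1·C2]  r_C2² + 15r_C2 − 976/9 = 0  ⇒  r_C2 = 16/3 (r>0 drops 1)
2. [ext C2·C3]  r_C2² + (16/3)r_C2 − 512/9 = 0  ⇒  r_C2 = 16/3 (r>0 drops 1)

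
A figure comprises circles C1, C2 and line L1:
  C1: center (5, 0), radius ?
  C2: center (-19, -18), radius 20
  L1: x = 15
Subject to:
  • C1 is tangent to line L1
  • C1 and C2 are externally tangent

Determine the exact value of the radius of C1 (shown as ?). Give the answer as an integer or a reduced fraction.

10

1. [C1‖L1]  r_C1² − 100 = 0  ⇒  r_C1 = 10 (r>0 drops 1)
2. [ext C1·C2]  r_C1² + 40r_C1 − 500 = 0  ⇒  r_C1 = 10 (r>0 drops 1)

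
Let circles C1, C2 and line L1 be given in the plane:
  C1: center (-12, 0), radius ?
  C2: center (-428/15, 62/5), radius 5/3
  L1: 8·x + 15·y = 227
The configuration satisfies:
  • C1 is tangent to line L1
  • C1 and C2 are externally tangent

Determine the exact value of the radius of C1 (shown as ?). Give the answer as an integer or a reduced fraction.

1. [C1‖L1]  r_C1² − 361 = 0  ⇒  r_C1 = 19 (r>0 drops 1)
2. [ext C1·C2]  r_C1² + (10/3)r_C1 − 1273/3 = 0  ⇒  r_C1 = 19 (r>0 drops 1)

19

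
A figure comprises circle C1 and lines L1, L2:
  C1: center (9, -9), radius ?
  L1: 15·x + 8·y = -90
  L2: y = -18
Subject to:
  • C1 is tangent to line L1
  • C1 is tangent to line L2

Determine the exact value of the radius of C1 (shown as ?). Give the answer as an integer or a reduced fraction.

1. [C1‖L1]  r_C1² − 81 = 0  ⇒  r_C1 = 9 (r>0 drops 1)
2. [C1‖L2]  r_C1² − 81 = 0  ⇒  r_C1 = 9 (r>0 drops 1)

9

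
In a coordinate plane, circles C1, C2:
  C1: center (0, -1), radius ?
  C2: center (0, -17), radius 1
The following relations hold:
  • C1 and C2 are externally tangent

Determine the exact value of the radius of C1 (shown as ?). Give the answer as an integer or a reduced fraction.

1. [ext C1·C2]  r_C1² + 2r_C1 − 255 = 0  ⇒  r_C1 = 15 (r>0 drops 1)

15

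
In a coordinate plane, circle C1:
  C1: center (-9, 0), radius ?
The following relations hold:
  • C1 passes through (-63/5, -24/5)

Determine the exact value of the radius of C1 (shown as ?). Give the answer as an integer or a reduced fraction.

1. [C1∋P]  r_C1² − 36 = 0  ⇒  r_C1 = 6 (r>0 drops 1)

6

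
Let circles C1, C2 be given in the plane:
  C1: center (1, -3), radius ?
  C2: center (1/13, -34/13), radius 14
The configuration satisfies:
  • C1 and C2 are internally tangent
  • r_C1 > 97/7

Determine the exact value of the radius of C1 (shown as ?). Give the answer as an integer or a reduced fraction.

1. [int C1,C2]  r_C1² − 28r_C1 + 195 = 0  ⇒  r_C1 = 13 or 15
2. given r_C1 > 97/7: keep 15

15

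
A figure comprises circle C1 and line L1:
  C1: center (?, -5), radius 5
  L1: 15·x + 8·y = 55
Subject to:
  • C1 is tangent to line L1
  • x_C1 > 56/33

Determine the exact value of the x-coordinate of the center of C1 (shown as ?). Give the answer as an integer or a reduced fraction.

1. [C1‖L1]  x_C1² − (38/3)x_C1 + 8 = 0  ⇒  x_C1 = 2/3 or 12
2. given x_C1 > 56/33: keep 12

12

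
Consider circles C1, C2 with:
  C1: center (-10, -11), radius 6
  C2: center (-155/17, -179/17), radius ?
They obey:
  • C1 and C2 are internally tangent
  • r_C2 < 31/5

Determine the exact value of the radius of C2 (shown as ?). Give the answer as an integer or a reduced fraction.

5

1. [int C1,C2]  r_C2² − 12r_C2 + 35 = 0  ⇒  r_C2 = 5 or 7
2. given r_C2 < 31/5: keep 5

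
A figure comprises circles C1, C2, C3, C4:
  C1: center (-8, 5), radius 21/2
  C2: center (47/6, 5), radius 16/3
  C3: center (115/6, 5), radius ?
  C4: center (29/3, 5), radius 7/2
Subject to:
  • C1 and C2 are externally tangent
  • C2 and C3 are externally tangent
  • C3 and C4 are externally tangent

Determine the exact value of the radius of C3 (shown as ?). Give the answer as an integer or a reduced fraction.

6

1. [ext C2·C3]  r_C3² + (32/3)r_C3 − 100 = 0  ⇒  r_C3 = 6 (r>0 drops 1)
2. [ext C3·C4]  r_C3² + 7r_C3 − 78 = 0  ⇒  r_C3 = 6 (r>0 drops 1)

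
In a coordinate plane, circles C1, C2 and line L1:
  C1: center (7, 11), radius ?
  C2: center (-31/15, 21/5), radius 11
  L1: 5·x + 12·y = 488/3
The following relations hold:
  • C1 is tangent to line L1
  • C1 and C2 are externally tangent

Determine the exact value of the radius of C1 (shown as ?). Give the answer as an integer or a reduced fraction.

1. [C1‖L1]  r_C1² − 1/9 = 0  ⇒  r_C1 = 1/3 (r>0 drops 1)
2. [ext C1·C2]  r_C1² + 22r_C1 − 67/9 = 0  ⇒  r_C1 = 1/3 (r>0 drops 1)

1/3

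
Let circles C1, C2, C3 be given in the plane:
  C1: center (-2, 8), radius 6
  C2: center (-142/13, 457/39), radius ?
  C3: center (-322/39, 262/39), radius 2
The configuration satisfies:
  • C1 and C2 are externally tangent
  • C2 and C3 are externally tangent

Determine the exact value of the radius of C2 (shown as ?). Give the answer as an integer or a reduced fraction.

1. [ext C1·C2]  r_C2² + 12r_C2 − 517/9 = 0  ⇒  r_C2 = 11/3 (r>0 drops 1)
2. [ext C2·C3]  r_C2² + 4r_C2 − 253/9 = 0  ⇒  r_C2 = 11/3 (r>0 drops 1)

11/3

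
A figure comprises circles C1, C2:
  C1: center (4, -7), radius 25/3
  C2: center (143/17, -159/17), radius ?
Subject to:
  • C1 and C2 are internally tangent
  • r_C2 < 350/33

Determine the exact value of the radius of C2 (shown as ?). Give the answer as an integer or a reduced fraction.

1. [int C1,C2]  r_C2² − (50/3)r_C2 + 400/9 = 0  ⇒  r_C2 = 10/3 or 40/3
2. given r_C2 < 350/33: keep 10/3

10/3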